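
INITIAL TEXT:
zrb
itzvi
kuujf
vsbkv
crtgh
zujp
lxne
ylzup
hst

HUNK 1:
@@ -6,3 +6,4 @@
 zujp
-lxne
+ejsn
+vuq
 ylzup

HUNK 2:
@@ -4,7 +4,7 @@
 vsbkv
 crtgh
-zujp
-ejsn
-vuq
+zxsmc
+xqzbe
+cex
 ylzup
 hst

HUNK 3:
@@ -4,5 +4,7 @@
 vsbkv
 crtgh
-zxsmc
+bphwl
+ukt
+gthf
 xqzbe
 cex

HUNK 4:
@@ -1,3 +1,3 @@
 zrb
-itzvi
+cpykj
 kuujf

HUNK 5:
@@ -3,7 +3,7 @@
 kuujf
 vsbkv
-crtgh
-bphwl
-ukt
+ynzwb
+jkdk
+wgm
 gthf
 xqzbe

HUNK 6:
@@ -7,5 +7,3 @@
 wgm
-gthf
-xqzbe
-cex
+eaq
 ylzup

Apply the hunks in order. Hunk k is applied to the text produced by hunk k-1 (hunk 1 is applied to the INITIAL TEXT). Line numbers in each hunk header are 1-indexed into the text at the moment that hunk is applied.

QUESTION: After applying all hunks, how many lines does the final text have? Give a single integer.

Hunk 1: at line 6 remove [lxne] add [ejsn,vuq] -> 10 lines: zrb itzvi kuujf vsbkv crtgh zujp ejsn vuq ylzup hst
Hunk 2: at line 4 remove [zujp,ejsn,vuq] add [zxsmc,xqzbe,cex] -> 10 lines: zrb itzvi kuujf vsbkv crtgh zxsmc xqzbe cex ylzup hst
Hunk 3: at line 4 remove [zxsmc] add [bphwl,ukt,gthf] -> 12 lines: zrb itzvi kuujf vsbkv crtgh bphwl ukt gthf xqzbe cex ylzup hst
Hunk 4: at line 1 remove [itzvi] add [cpykj] -> 12 lines: zrb cpykj kuujf vsbkv crtgh bphwl ukt gthf xqzbe cex ylzup hst
Hunk 5: at line 3 remove [crtgh,bphwl,ukt] add [ynzwb,jkdk,wgm] -> 12 lines: zrb cpykj kuujf vsbkv ynzwb jkdk wgm gthf xqzbe cex ylzup hst
Hunk 6: at line 7 remove [gthf,xqzbe,cex] add [eaq] -> 10 lines: zrb cpykj kuujf vsbkv ynzwb jkdk wgm eaq ylzup hst
Final line count: 10

Answer: 10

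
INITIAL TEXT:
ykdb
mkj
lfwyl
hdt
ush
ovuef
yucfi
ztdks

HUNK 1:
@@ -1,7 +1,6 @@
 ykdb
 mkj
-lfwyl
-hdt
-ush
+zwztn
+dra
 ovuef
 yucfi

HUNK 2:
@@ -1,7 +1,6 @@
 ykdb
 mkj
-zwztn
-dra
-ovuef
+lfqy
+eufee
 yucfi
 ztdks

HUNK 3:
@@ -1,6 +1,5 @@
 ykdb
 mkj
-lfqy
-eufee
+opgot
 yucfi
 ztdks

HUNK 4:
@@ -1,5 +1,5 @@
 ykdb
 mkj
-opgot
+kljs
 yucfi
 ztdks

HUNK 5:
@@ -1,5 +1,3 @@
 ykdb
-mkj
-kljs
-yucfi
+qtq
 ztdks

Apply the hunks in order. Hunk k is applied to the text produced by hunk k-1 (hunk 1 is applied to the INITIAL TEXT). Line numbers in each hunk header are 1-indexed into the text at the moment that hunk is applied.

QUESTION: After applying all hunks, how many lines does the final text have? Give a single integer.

Hunk 1: at line 1 remove [lfwyl,hdt,ush] add [zwztn,dra] -> 7 lines: ykdb mkj zwztn dra ovuef yucfi ztdks
Hunk 2: at line 1 remove [zwztn,dra,ovuef] add [lfqy,eufee] -> 6 lines: ykdb mkj lfqy eufee yucfi ztdks
Hunk 3: at line 1 remove [lfqy,eufee] add [opgot] -> 5 lines: ykdb mkj opgot yucfi ztdks
Hunk 4: at line 1 remove [opgot] add [kljs] -> 5 lines: ykdb mkj kljs yucfi ztdks
Hunk 5: at line 1 remove [mkj,kljs,yucfi] add [qtq] -> 3 lines: ykdb qtq ztdks
Final line count: 3

Answer: 3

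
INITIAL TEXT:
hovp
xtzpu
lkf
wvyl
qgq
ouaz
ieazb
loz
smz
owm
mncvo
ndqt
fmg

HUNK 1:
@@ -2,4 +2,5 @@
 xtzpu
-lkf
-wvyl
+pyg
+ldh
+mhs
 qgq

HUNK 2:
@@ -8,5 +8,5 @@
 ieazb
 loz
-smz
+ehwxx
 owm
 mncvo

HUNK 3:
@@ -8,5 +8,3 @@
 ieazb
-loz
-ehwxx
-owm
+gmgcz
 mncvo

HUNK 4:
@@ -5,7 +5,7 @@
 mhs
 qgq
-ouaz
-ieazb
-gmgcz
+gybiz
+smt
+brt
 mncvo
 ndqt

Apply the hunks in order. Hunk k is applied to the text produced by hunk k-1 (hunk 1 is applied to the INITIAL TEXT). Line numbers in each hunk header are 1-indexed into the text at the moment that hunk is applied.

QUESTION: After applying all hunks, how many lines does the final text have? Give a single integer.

Answer: 12

Derivation:
Hunk 1: at line 2 remove [lkf,wvyl] add [pyg,ldh,mhs] -> 14 lines: hovp xtzpu pyg ldh mhs qgq ouaz ieazb loz smz owm mncvo ndqt fmg
Hunk 2: at line 8 remove [smz] add [ehwxx] -> 14 lines: hovp xtzpu pyg ldh mhs qgq ouaz ieazb loz ehwxx owm mncvo ndqt fmg
Hunk 3: at line 8 remove [loz,ehwxx,owm] add [gmgcz] -> 12 lines: hovp xtzpu pyg ldh mhs qgq ouaz ieazb gmgcz mncvo ndqt fmg
Hunk 4: at line 5 remove [ouaz,ieazb,gmgcz] add [gybiz,smt,brt] -> 12 lines: hovp xtzpu pyg ldh mhs qgq gybiz smt brt mncvo ndqt fmg
Final line count: 12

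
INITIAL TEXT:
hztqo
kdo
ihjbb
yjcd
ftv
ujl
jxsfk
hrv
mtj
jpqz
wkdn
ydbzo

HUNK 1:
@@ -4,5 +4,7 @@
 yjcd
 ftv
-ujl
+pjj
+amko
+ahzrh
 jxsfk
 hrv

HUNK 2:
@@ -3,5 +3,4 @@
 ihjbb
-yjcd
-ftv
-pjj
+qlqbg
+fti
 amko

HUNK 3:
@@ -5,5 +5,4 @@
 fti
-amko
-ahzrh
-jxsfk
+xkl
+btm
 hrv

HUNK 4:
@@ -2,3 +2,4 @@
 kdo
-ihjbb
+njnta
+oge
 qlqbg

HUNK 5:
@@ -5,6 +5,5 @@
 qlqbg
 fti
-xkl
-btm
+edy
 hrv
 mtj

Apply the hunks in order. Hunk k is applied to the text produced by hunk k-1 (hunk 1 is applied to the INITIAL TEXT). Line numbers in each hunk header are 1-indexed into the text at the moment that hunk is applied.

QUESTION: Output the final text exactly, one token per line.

Answer: hztqo
kdo
njnta
oge
qlqbg
fti
edy
hrv
mtj
jpqz
wkdn
ydbzo

Derivation:
Hunk 1: at line 4 remove [ujl] add [pjj,amko,ahzrh] -> 14 lines: hztqo kdo ihjbb yjcd ftv pjj amko ahzrh jxsfk hrv mtj jpqz wkdn ydbzo
Hunk 2: at line 3 remove [yjcd,ftv,pjj] add [qlqbg,fti] -> 13 lines: hztqo kdo ihjbb qlqbg fti amko ahzrh jxsfk hrv mtj jpqz wkdn ydbzo
Hunk 3: at line 5 remove [amko,ahzrh,jxsfk] add [xkl,btm] -> 12 lines: hztqo kdo ihjbb qlqbg fti xkl btm hrv mtj jpqz wkdn ydbzo
Hunk 4: at line 2 remove [ihjbb] add [njnta,oge] -> 13 lines: hztqo kdo njnta oge qlqbg fti xkl btm hrv mtj jpqz wkdn ydbzo
Hunk 5: at line 5 remove [xkl,btm] add [edy] -> 12 lines: hztqo kdo njnta oge qlqbg fti edy hrv mtj jpqz wkdn ydbzo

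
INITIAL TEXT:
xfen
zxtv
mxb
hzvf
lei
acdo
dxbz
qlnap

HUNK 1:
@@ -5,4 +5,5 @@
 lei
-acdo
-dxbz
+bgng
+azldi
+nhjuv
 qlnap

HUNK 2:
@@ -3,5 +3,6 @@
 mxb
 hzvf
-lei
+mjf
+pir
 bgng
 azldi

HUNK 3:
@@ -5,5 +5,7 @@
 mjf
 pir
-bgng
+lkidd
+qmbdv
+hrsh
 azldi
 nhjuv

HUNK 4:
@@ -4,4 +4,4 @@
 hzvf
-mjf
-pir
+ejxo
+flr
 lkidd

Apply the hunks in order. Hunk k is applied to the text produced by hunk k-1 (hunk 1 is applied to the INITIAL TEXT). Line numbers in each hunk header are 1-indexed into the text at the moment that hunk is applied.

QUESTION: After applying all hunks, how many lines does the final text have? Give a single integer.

Hunk 1: at line 5 remove [acdo,dxbz] add [bgng,azldi,nhjuv] -> 9 lines: xfen zxtv mxb hzvf lei bgng azldi nhjuv qlnap
Hunk 2: at line 3 remove [lei] add [mjf,pir] -> 10 lines: xfen zxtv mxb hzvf mjf pir bgng azldi nhjuv qlnap
Hunk 3: at line 5 remove [bgng] add [lkidd,qmbdv,hrsh] -> 12 lines: xfen zxtv mxb hzvf mjf pir lkidd qmbdv hrsh azldi nhjuv qlnap
Hunk 4: at line 4 remove [mjf,pir] add [ejxo,flr] -> 12 lines: xfen zxtv mxb hzvf ejxo flr lkidd qmbdv hrsh azldi nhjuv qlnap
Final line count: 12

Answer: 12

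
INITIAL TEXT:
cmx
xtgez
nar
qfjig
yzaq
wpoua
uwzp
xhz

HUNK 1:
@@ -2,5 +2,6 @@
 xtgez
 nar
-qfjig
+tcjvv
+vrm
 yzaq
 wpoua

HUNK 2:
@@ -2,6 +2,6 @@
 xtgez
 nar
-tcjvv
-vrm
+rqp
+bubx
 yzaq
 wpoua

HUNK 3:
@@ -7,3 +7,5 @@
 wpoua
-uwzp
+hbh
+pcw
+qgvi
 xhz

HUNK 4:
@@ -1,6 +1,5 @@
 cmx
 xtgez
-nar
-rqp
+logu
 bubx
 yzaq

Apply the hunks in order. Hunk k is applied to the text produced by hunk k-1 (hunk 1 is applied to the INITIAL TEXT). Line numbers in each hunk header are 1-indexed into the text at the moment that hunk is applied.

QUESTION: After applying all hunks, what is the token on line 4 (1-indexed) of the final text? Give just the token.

Answer: bubx

Derivation:
Hunk 1: at line 2 remove [qfjig] add [tcjvv,vrm] -> 9 lines: cmx xtgez nar tcjvv vrm yzaq wpoua uwzp xhz
Hunk 2: at line 2 remove [tcjvv,vrm] add [rqp,bubx] -> 9 lines: cmx xtgez nar rqp bubx yzaq wpoua uwzp xhz
Hunk 3: at line 7 remove [uwzp] add [hbh,pcw,qgvi] -> 11 lines: cmx xtgez nar rqp bubx yzaq wpoua hbh pcw qgvi xhz
Hunk 4: at line 1 remove [nar,rqp] add [logu] -> 10 lines: cmx xtgez logu bubx yzaq wpoua hbh pcw qgvi xhz
Final line 4: bubx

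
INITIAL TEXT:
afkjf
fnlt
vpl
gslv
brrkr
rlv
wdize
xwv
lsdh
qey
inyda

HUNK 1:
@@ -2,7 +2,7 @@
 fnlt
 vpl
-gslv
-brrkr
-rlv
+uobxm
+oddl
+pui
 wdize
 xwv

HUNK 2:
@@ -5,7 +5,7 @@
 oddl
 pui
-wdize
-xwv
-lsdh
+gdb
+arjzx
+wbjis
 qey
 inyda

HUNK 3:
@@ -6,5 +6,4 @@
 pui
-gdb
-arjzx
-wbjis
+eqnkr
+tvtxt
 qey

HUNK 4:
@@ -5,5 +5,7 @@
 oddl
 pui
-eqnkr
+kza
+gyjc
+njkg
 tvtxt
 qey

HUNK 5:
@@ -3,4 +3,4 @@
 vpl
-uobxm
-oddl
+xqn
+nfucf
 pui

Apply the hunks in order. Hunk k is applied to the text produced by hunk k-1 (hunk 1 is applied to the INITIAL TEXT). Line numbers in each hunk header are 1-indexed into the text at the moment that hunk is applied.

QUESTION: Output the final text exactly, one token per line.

Answer: afkjf
fnlt
vpl
xqn
nfucf
pui
kza
gyjc
njkg
tvtxt
qey
inyda

Derivation:
Hunk 1: at line 2 remove [gslv,brrkr,rlv] add [uobxm,oddl,pui] -> 11 lines: afkjf fnlt vpl uobxm oddl pui wdize xwv lsdh qey inyda
Hunk 2: at line 5 remove [wdize,xwv,lsdh] add [gdb,arjzx,wbjis] -> 11 lines: afkjf fnlt vpl uobxm oddl pui gdb arjzx wbjis qey inyda
Hunk 3: at line 6 remove [gdb,arjzx,wbjis] add [eqnkr,tvtxt] -> 10 lines: afkjf fnlt vpl uobxm oddl pui eqnkr tvtxt qey inyda
Hunk 4: at line 5 remove [eqnkr] add [kza,gyjc,njkg] -> 12 lines: afkjf fnlt vpl uobxm oddl pui kza gyjc njkg tvtxt qey inyda
Hunk 5: at line 3 remove [uobxm,oddl] add [xqn,nfucf] -> 12 lines: afkjf fnlt vpl xqn nfucf pui kza gyjc njkg tvtxt qey inyda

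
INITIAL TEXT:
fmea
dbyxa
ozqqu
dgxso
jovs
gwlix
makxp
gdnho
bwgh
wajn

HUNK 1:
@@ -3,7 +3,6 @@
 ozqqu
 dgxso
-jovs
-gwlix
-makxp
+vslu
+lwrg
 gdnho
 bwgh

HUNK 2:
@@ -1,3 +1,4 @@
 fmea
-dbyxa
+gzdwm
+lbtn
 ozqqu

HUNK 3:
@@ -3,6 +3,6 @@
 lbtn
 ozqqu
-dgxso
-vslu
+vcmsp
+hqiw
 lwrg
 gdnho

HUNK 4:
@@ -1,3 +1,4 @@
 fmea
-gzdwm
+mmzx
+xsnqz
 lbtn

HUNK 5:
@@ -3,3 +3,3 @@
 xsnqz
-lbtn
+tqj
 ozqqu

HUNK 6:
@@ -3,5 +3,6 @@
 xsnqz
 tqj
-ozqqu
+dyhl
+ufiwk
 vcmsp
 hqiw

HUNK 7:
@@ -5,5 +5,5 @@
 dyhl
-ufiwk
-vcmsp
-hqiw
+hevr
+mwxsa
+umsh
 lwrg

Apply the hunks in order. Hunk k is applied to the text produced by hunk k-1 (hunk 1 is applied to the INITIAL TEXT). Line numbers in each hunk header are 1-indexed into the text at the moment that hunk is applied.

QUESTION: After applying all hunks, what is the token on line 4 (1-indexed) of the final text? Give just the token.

Hunk 1: at line 3 remove [jovs,gwlix,makxp] add [vslu,lwrg] -> 9 lines: fmea dbyxa ozqqu dgxso vslu lwrg gdnho bwgh wajn
Hunk 2: at line 1 remove [dbyxa] add [gzdwm,lbtn] -> 10 lines: fmea gzdwm lbtn ozqqu dgxso vslu lwrg gdnho bwgh wajn
Hunk 3: at line 3 remove [dgxso,vslu] add [vcmsp,hqiw] -> 10 lines: fmea gzdwm lbtn ozqqu vcmsp hqiw lwrg gdnho bwgh wajn
Hunk 4: at line 1 remove [gzdwm] add [mmzx,xsnqz] -> 11 lines: fmea mmzx xsnqz lbtn ozqqu vcmsp hqiw lwrg gdnho bwgh wajn
Hunk 5: at line 3 remove [lbtn] add [tqj] -> 11 lines: fmea mmzx xsnqz tqj ozqqu vcmsp hqiw lwrg gdnho bwgh wajn
Hunk 6: at line 3 remove [ozqqu] add [dyhl,ufiwk] -> 12 lines: fmea mmzx xsnqz tqj dyhl ufiwk vcmsp hqiw lwrg gdnho bwgh wajn
Hunk 7: at line 5 remove [ufiwk,vcmsp,hqiw] add [hevr,mwxsa,umsh] -> 12 lines: fmea mmzx xsnqz tqj dyhl hevr mwxsa umsh lwrg gdnho bwgh wajn
Final line 4: tqj

Answer: tqj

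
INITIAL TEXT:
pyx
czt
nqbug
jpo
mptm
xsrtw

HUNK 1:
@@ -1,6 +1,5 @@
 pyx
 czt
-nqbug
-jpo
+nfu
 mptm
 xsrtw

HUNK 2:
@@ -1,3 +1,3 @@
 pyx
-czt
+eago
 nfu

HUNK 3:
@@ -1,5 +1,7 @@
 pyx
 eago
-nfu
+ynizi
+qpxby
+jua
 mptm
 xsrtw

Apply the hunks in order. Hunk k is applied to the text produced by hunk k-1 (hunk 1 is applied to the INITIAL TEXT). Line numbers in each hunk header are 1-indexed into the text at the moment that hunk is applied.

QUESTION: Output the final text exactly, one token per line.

Hunk 1: at line 1 remove [nqbug,jpo] add [nfu] -> 5 lines: pyx czt nfu mptm xsrtw
Hunk 2: at line 1 remove [czt] add [eago] -> 5 lines: pyx eago nfu mptm xsrtw
Hunk 3: at line 1 remove [nfu] add [ynizi,qpxby,jua] -> 7 lines: pyx eago ynizi qpxby jua mptm xsrtw

Answer: pyx
eago
ynizi
qpxby
jua
mptm
xsrtw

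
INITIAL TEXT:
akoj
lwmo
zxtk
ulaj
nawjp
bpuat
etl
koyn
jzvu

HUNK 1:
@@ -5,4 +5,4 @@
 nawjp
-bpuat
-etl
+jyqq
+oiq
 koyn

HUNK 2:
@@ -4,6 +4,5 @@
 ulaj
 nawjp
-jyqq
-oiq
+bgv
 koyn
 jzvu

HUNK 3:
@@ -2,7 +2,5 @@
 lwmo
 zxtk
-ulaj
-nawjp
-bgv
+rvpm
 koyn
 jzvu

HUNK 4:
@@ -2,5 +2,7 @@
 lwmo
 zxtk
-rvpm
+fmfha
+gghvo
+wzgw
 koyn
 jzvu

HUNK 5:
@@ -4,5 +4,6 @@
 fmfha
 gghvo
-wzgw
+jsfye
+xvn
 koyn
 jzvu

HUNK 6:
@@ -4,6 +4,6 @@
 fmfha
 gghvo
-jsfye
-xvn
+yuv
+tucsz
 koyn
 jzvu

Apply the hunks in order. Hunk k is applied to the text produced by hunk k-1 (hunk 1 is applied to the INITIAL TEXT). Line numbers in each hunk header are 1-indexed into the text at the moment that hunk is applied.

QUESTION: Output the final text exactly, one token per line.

Answer: akoj
lwmo
zxtk
fmfha
gghvo
yuv
tucsz
koyn
jzvu

Derivation:
Hunk 1: at line 5 remove [bpuat,etl] add [jyqq,oiq] -> 9 lines: akoj lwmo zxtk ulaj nawjp jyqq oiq koyn jzvu
Hunk 2: at line 4 remove [jyqq,oiq] add [bgv] -> 8 lines: akoj lwmo zxtk ulaj nawjp bgv koyn jzvu
Hunk 3: at line 2 remove [ulaj,nawjp,bgv] add [rvpm] -> 6 lines: akoj lwmo zxtk rvpm koyn jzvu
Hunk 4: at line 2 remove [rvpm] add [fmfha,gghvo,wzgw] -> 8 lines: akoj lwmo zxtk fmfha gghvo wzgw koyn jzvu
Hunk 5: at line 4 remove [wzgw] add [jsfye,xvn] -> 9 lines: akoj lwmo zxtk fmfha gghvo jsfye xvn koyn jzvu
Hunk 6: at line 4 remove [jsfye,xvn] add [yuv,tucsz] -> 9 lines: akoj lwmo zxtk fmfha gghvo yuv tucsz koyn jzvu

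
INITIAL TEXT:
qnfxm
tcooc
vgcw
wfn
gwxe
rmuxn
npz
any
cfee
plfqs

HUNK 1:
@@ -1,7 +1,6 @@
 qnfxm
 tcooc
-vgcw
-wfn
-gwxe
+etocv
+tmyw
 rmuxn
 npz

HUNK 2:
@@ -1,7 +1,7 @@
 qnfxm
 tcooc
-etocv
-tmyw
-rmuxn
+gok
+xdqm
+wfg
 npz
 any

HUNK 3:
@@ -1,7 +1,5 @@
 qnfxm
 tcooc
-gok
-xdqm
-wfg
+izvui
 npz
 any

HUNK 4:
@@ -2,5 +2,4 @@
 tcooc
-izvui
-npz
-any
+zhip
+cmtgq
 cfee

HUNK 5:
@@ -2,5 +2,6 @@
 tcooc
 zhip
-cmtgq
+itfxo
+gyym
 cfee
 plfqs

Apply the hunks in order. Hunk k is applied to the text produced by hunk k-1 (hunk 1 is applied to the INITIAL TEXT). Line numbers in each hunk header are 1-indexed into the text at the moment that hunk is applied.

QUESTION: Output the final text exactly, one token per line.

Answer: qnfxm
tcooc
zhip
itfxo
gyym
cfee
plfqs

Derivation:
Hunk 1: at line 1 remove [vgcw,wfn,gwxe] add [etocv,tmyw] -> 9 lines: qnfxm tcooc etocv tmyw rmuxn npz any cfee plfqs
Hunk 2: at line 1 remove [etocv,tmyw,rmuxn] add [gok,xdqm,wfg] -> 9 lines: qnfxm tcooc gok xdqm wfg npz any cfee plfqs
Hunk 3: at line 1 remove [gok,xdqm,wfg] add [izvui] -> 7 lines: qnfxm tcooc izvui npz any cfee plfqs
Hunk 4: at line 2 remove [izvui,npz,any] add [zhip,cmtgq] -> 6 lines: qnfxm tcooc zhip cmtgq cfee plfqs
Hunk 5: at line 2 remove [cmtgq] add [itfxo,gyym] -> 7 lines: qnfxm tcooc zhip itfxo gyym cfee plfqs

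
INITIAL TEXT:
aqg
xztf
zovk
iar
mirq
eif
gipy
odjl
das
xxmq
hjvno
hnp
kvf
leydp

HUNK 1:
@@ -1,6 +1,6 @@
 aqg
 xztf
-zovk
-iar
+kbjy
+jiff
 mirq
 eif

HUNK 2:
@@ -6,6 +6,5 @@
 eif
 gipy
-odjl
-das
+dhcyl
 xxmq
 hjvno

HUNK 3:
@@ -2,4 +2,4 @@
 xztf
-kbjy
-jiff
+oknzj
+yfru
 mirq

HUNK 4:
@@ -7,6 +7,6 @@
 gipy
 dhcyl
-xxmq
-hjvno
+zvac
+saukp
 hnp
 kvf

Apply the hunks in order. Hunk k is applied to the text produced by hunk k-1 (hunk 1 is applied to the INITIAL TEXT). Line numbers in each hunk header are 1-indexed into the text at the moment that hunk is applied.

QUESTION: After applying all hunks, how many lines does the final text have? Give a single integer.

Answer: 13

Derivation:
Hunk 1: at line 1 remove [zovk,iar] add [kbjy,jiff] -> 14 lines: aqg xztf kbjy jiff mirq eif gipy odjl das xxmq hjvno hnp kvf leydp
Hunk 2: at line 6 remove [odjl,das] add [dhcyl] -> 13 lines: aqg xztf kbjy jiff mirq eif gipy dhcyl xxmq hjvno hnp kvf leydp
Hunk 3: at line 2 remove [kbjy,jiff] add [oknzj,yfru] -> 13 lines: aqg xztf oknzj yfru mirq eif gipy dhcyl xxmq hjvno hnp kvf leydp
Hunk 4: at line 7 remove [xxmq,hjvno] add [zvac,saukp] -> 13 lines: aqg xztf oknzj yfru mirq eif gipy dhcyl zvac saukp hnp kvf leydp
Final line count: 13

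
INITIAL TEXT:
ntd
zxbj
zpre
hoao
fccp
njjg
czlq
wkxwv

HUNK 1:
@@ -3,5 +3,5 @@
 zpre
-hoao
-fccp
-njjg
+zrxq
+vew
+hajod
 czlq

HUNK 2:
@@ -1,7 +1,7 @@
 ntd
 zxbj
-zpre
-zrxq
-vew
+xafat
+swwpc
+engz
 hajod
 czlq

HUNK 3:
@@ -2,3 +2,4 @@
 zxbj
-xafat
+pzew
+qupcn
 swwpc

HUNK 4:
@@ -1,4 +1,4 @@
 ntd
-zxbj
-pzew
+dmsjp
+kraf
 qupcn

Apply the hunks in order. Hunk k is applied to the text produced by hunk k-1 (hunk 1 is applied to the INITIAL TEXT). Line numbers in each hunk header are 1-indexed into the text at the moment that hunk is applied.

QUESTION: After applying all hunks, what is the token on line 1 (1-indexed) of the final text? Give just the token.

Hunk 1: at line 3 remove [hoao,fccp,njjg] add [zrxq,vew,hajod] -> 8 lines: ntd zxbj zpre zrxq vew hajod czlq wkxwv
Hunk 2: at line 1 remove [zpre,zrxq,vew] add [xafat,swwpc,engz] -> 8 lines: ntd zxbj xafat swwpc engz hajod czlq wkxwv
Hunk 3: at line 2 remove [xafat] add [pzew,qupcn] -> 9 lines: ntd zxbj pzew qupcn swwpc engz hajod czlq wkxwv
Hunk 4: at line 1 remove [zxbj,pzew] add [dmsjp,kraf] -> 9 lines: ntd dmsjp kraf qupcn swwpc engz hajod czlq wkxwv
Final line 1: ntd

Answer: ntd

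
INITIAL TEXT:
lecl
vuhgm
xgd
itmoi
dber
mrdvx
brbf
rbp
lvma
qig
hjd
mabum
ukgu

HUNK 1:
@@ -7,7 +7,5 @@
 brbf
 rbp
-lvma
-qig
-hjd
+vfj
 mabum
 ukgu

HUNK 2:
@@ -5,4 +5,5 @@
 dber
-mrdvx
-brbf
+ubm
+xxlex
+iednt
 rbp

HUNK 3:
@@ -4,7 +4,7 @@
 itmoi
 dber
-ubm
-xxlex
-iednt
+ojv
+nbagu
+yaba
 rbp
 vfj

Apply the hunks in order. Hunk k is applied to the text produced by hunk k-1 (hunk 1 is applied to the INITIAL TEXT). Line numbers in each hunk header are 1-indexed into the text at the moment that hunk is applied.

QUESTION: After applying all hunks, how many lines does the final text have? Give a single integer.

Hunk 1: at line 7 remove [lvma,qig,hjd] add [vfj] -> 11 lines: lecl vuhgm xgd itmoi dber mrdvx brbf rbp vfj mabum ukgu
Hunk 2: at line 5 remove [mrdvx,brbf] add [ubm,xxlex,iednt] -> 12 lines: lecl vuhgm xgd itmoi dber ubm xxlex iednt rbp vfj mabum ukgu
Hunk 3: at line 4 remove [ubm,xxlex,iednt] add [ojv,nbagu,yaba] -> 12 lines: lecl vuhgm xgd itmoi dber ojv nbagu yaba rbp vfj mabum ukgu
Final line count: 12

Answer: 12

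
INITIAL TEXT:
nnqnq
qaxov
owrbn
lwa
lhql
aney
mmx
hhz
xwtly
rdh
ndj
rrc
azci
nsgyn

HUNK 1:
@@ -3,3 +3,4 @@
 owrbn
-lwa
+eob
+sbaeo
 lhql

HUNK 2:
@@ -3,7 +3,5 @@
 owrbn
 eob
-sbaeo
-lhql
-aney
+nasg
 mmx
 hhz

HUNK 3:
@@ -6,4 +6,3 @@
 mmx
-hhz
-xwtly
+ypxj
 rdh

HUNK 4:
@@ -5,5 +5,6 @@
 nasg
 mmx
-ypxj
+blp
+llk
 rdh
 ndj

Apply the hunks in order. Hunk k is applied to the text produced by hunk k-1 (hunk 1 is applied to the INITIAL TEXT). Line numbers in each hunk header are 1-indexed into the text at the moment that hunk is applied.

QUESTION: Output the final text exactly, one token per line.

Hunk 1: at line 3 remove [lwa] add [eob,sbaeo] -> 15 lines: nnqnq qaxov owrbn eob sbaeo lhql aney mmx hhz xwtly rdh ndj rrc azci nsgyn
Hunk 2: at line 3 remove [sbaeo,lhql,aney] add [nasg] -> 13 lines: nnqnq qaxov owrbn eob nasg mmx hhz xwtly rdh ndj rrc azci nsgyn
Hunk 3: at line 6 remove [hhz,xwtly] add [ypxj] -> 12 lines: nnqnq qaxov owrbn eob nasg mmx ypxj rdh ndj rrc azci nsgyn
Hunk 4: at line 5 remove [ypxj] add [blp,llk] -> 13 lines: nnqnq qaxov owrbn eob nasg mmx blp llk rdh ndj rrc azci nsgyn

Answer: nnqnq
qaxov
owrbn
eob
nasg
mmx
blp
llk
rdh
ndj
rrc
azci
nsgyn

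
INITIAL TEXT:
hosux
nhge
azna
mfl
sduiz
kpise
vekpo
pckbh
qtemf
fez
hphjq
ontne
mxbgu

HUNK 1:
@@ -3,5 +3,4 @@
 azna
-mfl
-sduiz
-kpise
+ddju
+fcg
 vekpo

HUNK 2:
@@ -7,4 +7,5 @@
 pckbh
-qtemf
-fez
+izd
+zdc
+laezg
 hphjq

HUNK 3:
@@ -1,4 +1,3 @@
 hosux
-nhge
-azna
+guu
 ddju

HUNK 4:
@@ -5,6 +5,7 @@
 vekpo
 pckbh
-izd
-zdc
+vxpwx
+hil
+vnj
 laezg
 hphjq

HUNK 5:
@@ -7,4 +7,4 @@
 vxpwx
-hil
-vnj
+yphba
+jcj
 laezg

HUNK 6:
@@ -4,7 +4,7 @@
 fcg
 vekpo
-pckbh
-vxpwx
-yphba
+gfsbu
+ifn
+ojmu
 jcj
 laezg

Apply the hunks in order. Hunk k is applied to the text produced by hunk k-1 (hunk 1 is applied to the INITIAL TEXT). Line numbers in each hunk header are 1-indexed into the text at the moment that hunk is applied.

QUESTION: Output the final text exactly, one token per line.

Hunk 1: at line 3 remove [mfl,sduiz,kpise] add [ddju,fcg] -> 12 lines: hosux nhge azna ddju fcg vekpo pckbh qtemf fez hphjq ontne mxbgu
Hunk 2: at line 7 remove [qtemf,fez] add [izd,zdc,laezg] -> 13 lines: hosux nhge azna ddju fcg vekpo pckbh izd zdc laezg hphjq ontne mxbgu
Hunk 3: at line 1 remove [nhge,azna] add [guu] -> 12 lines: hosux guu ddju fcg vekpo pckbh izd zdc laezg hphjq ontne mxbgu
Hunk 4: at line 5 remove [izd,zdc] add [vxpwx,hil,vnj] -> 13 lines: hosux guu ddju fcg vekpo pckbh vxpwx hil vnj laezg hphjq ontne mxbgu
Hunk 5: at line 7 remove [hil,vnj] add [yphba,jcj] -> 13 lines: hosux guu ddju fcg vekpo pckbh vxpwx yphba jcj laezg hphjq ontne mxbgu
Hunk 6: at line 4 remove [pckbh,vxpwx,yphba] add [gfsbu,ifn,ojmu] -> 13 lines: hosux guu ddju fcg vekpo gfsbu ifn ojmu jcj laezg hphjq ontne mxbgu

Answer: hosux
guu
ddju
fcg
vekpo
gfsbu
ifn
ojmu
jcj
laezg
hphjq
ontne
mxbgu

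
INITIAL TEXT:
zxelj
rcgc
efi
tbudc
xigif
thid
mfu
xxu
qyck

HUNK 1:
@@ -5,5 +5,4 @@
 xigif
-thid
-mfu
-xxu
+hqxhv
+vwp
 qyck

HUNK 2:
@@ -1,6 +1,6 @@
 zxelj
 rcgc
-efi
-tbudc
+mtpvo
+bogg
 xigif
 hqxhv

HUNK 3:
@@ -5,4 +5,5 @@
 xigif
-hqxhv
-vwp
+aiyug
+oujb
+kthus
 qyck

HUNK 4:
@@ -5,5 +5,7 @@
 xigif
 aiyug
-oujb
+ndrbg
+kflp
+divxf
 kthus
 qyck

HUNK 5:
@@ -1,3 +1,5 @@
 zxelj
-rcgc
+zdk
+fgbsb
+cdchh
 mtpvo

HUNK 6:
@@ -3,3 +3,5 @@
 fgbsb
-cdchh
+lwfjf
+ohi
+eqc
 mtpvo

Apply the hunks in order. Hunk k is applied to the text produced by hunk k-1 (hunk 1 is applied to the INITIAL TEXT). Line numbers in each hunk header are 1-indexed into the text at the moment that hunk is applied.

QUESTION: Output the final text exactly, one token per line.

Answer: zxelj
zdk
fgbsb
lwfjf
ohi
eqc
mtpvo
bogg
xigif
aiyug
ndrbg
kflp
divxf
kthus
qyck

Derivation:
Hunk 1: at line 5 remove [thid,mfu,xxu] add [hqxhv,vwp] -> 8 lines: zxelj rcgc efi tbudc xigif hqxhv vwp qyck
Hunk 2: at line 1 remove [efi,tbudc] add [mtpvo,bogg] -> 8 lines: zxelj rcgc mtpvo bogg xigif hqxhv vwp qyck
Hunk 3: at line 5 remove [hqxhv,vwp] add [aiyug,oujb,kthus] -> 9 lines: zxelj rcgc mtpvo bogg xigif aiyug oujb kthus qyck
Hunk 4: at line 5 remove [oujb] add [ndrbg,kflp,divxf] -> 11 lines: zxelj rcgc mtpvo bogg xigif aiyug ndrbg kflp divxf kthus qyck
Hunk 5: at line 1 remove [rcgc] add [zdk,fgbsb,cdchh] -> 13 lines: zxelj zdk fgbsb cdchh mtpvo bogg xigif aiyug ndrbg kflp divxf kthus qyck
Hunk 6: at line 3 remove [cdchh] add [lwfjf,ohi,eqc] -> 15 lines: zxelj zdk fgbsb lwfjf ohi eqc mtpvo bogg xigif aiyug ndrbg kflp divxf kthus qyck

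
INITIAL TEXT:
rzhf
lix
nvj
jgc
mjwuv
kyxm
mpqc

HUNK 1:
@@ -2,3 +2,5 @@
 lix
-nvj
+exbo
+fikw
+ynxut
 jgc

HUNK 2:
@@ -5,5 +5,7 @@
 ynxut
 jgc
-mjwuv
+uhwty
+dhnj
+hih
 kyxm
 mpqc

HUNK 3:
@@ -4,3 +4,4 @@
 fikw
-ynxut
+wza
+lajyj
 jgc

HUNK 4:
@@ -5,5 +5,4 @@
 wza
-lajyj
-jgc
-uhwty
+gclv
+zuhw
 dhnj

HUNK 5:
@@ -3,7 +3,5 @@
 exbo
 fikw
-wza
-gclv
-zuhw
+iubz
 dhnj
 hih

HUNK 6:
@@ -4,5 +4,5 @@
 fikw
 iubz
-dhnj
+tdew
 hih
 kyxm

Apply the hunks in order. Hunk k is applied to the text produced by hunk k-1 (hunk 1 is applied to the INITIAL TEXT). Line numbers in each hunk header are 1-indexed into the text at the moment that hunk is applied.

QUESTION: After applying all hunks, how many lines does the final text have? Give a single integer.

Answer: 9

Derivation:
Hunk 1: at line 2 remove [nvj] add [exbo,fikw,ynxut] -> 9 lines: rzhf lix exbo fikw ynxut jgc mjwuv kyxm mpqc
Hunk 2: at line 5 remove [mjwuv] add [uhwty,dhnj,hih] -> 11 lines: rzhf lix exbo fikw ynxut jgc uhwty dhnj hih kyxm mpqc
Hunk 3: at line 4 remove [ynxut] add [wza,lajyj] -> 12 lines: rzhf lix exbo fikw wza lajyj jgc uhwty dhnj hih kyxm mpqc
Hunk 4: at line 5 remove [lajyj,jgc,uhwty] add [gclv,zuhw] -> 11 lines: rzhf lix exbo fikw wza gclv zuhw dhnj hih kyxm mpqc
Hunk 5: at line 3 remove [wza,gclv,zuhw] add [iubz] -> 9 lines: rzhf lix exbo fikw iubz dhnj hih kyxm mpqc
Hunk 6: at line 4 remove [dhnj] add [tdew] -> 9 lines: rzhf lix exbo fikw iubz tdew hih kyxm mpqc
Final line count: 9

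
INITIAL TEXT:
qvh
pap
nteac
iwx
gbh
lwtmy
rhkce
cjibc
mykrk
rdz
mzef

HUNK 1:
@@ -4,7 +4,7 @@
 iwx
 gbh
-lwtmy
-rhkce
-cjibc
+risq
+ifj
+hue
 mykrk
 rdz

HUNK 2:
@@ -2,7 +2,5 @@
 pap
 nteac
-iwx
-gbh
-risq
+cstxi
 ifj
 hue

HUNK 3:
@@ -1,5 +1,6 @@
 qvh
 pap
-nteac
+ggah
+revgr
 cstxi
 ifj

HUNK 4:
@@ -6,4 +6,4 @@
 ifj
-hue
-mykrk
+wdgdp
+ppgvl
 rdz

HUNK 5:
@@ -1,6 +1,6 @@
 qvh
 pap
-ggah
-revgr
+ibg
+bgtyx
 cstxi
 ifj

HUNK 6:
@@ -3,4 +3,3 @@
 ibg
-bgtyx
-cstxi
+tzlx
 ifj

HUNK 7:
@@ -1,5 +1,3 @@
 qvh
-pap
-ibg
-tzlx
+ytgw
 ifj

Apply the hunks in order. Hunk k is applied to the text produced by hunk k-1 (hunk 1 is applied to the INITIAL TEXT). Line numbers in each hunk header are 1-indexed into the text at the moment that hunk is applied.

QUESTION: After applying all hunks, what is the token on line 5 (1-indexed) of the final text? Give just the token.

Answer: ppgvl

Derivation:
Hunk 1: at line 4 remove [lwtmy,rhkce,cjibc] add [risq,ifj,hue] -> 11 lines: qvh pap nteac iwx gbh risq ifj hue mykrk rdz mzef
Hunk 2: at line 2 remove [iwx,gbh,risq] add [cstxi] -> 9 lines: qvh pap nteac cstxi ifj hue mykrk rdz mzef
Hunk 3: at line 1 remove [nteac] add [ggah,revgr] -> 10 lines: qvh pap ggah revgr cstxi ifj hue mykrk rdz mzef
Hunk 4: at line 6 remove [hue,mykrk] add [wdgdp,ppgvl] -> 10 lines: qvh pap ggah revgr cstxi ifj wdgdp ppgvl rdz mzef
Hunk 5: at line 1 remove [ggah,revgr] add [ibg,bgtyx] -> 10 lines: qvh pap ibg bgtyx cstxi ifj wdgdp ppgvl rdz mzef
Hunk 6: at line 3 remove [bgtyx,cstxi] add [tzlx] -> 9 lines: qvh pap ibg tzlx ifj wdgdp ppgvl rdz mzef
Hunk 7: at line 1 remove [pap,ibg,tzlx] add [ytgw] -> 7 lines: qvh ytgw ifj wdgdp ppgvl rdz mzef
Final line 5: ppgvl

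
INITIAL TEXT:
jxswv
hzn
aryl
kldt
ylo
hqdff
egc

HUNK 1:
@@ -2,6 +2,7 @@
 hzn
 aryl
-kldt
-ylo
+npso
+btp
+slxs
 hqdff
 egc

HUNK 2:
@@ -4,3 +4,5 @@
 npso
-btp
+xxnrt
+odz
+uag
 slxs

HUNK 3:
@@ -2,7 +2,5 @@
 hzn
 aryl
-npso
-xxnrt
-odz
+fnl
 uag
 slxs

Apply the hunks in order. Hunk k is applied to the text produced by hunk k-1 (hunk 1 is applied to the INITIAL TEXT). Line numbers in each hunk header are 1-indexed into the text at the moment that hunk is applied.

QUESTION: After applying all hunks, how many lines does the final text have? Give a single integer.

Hunk 1: at line 2 remove [kldt,ylo] add [npso,btp,slxs] -> 8 lines: jxswv hzn aryl npso btp slxs hqdff egc
Hunk 2: at line 4 remove [btp] add [xxnrt,odz,uag] -> 10 lines: jxswv hzn aryl npso xxnrt odz uag slxs hqdff egc
Hunk 3: at line 2 remove [npso,xxnrt,odz] add [fnl] -> 8 lines: jxswv hzn aryl fnl uag slxs hqdff egc
Final line count: 8

Answer: 8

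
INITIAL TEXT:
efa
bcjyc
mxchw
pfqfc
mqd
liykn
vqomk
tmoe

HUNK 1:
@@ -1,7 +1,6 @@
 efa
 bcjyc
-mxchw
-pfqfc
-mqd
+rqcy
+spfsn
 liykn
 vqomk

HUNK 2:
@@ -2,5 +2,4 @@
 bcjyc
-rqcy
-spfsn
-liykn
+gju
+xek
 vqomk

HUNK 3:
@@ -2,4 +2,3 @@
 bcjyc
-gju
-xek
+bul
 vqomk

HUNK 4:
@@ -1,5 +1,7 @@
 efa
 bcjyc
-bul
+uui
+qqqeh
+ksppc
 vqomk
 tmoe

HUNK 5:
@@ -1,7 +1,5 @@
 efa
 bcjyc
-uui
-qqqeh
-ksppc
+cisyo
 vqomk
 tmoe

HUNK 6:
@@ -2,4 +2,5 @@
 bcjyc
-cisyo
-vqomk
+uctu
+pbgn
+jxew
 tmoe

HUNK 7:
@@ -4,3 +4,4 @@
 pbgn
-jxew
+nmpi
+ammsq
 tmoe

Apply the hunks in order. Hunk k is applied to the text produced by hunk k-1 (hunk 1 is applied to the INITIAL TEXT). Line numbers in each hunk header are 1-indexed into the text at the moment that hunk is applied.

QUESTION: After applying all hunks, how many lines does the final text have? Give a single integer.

Answer: 7

Derivation:
Hunk 1: at line 1 remove [mxchw,pfqfc,mqd] add [rqcy,spfsn] -> 7 lines: efa bcjyc rqcy spfsn liykn vqomk tmoe
Hunk 2: at line 2 remove [rqcy,spfsn,liykn] add [gju,xek] -> 6 lines: efa bcjyc gju xek vqomk tmoe
Hunk 3: at line 2 remove [gju,xek] add [bul] -> 5 lines: efa bcjyc bul vqomk tmoe
Hunk 4: at line 1 remove [bul] add [uui,qqqeh,ksppc] -> 7 lines: efa bcjyc uui qqqeh ksppc vqomk tmoe
Hunk 5: at line 1 remove [uui,qqqeh,ksppc] add [cisyo] -> 5 lines: efa bcjyc cisyo vqomk tmoe
Hunk 6: at line 2 remove [cisyo,vqomk] add [uctu,pbgn,jxew] -> 6 lines: efa bcjyc uctu pbgn jxew tmoe
Hunk 7: at line 4 remove [jxew] add [nmpi,ammsq] -> 7 lines: efa bcjyc uctu pbgn nmpi ammsq tmoe
Final line count: 7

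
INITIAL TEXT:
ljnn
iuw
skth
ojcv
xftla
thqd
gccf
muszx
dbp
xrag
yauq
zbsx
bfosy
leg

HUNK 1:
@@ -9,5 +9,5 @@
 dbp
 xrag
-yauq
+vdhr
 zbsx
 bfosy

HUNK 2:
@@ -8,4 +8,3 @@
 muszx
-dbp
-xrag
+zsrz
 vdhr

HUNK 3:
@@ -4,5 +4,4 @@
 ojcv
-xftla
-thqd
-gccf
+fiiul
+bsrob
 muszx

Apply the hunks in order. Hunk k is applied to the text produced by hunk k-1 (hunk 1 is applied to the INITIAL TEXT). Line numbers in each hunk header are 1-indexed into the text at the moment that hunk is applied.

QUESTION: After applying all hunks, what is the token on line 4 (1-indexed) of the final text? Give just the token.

Hunk 1: at line 9 remove [yauq] add [vdhr] -> 14 lines: ljnn iuw skth ojcv xftla thqd gccf muszx dbp xrag vdhr zbsx bfosy leg
Hunk 2: at line 8 remove [dbp,xrag] add [zsrz] -> 13 lines: ljnn iuw skth ojcv xftla thqd gccf muszx zsrz vdhr zbsx bfosy leg
Hunk 3: at line 4 remove [xftla,thqd,gccf] add [fiiul,bsrob] -> 12 lines: ljnn iuw skth ojcv fiiul bsrob muszx zsrz vdhr zbsx bfosy leg
Final line 4: ojcv

Answer: ojcv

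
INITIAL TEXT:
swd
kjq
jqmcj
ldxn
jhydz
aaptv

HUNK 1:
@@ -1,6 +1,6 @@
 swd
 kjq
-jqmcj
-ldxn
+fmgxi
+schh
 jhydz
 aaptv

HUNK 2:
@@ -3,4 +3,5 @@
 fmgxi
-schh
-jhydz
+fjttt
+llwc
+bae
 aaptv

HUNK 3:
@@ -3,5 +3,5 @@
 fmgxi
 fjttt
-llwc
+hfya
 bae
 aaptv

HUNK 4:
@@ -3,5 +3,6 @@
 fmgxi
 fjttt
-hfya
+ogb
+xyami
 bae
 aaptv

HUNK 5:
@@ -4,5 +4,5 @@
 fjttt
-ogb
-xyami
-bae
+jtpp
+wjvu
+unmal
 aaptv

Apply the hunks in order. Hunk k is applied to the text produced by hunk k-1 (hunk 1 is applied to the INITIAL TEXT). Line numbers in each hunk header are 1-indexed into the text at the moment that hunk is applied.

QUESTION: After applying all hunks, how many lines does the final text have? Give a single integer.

Hunk 1: at line 1 remove [jqmcj,ldxn] add [fmgxi,schh] -> 6 lines: swd kjq fmgxi schh jhydz aaptv
Hunk 2: at line 3 remove [schh,jhydz] add [fjttt,llwc,bae] -> 7 lines: swd kjq fmgxi fjttt llwc bae aaptv
Hunk 3: at line 3 remove [llwc] add [hfya] -> 7 lines: swd kjq fmgxi fjttt hfya bae aaptv
Hunk 4: at line 3 remove [hfya] add [ogb,xyami] -> 8 lines: swd kjq fmgxi fjttt ogb xyami bae aaptv
Hunk 5: at line 4 remove [ogb,xyami,bae] add [jtpp,wjvu,unmal] -> 8 lines: swd kjq fmgxi fjttt jtpp wjvu unmal aaptv
Final line count: 8

Answer: 8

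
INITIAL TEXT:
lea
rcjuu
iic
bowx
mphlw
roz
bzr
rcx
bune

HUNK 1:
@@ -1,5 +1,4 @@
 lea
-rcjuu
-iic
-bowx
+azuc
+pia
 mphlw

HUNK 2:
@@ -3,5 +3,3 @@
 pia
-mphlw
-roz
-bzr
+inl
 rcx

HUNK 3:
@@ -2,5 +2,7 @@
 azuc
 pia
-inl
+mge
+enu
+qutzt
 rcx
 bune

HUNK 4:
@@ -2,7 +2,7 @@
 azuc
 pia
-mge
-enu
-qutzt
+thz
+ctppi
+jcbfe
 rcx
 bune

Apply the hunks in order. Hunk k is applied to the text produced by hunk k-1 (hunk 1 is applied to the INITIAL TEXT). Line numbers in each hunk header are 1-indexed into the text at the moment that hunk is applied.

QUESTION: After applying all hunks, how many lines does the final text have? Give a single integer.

Hunk 1: at line 1 remove [rcjuu,iic,bowx] add [azuc,pia] -> 8 lines: lea azuc pia mphlw roz bzr rcx bune
Hunk 2: at line 3 remove [mphlw,roz,bzr] add [inl] -> 6 lines: lea azuc pia inl rcx bune
Hunk 3: at line 2 remove [inl] add [mge,enu,qutzt] -> 8 lines: lea azuc pia mge enu qutzt rcx bune
Hunk 4: at line 2 remove [mge,enu,qutzt] add [thz,ctppi,jcbfe] -> 8 lines: lea azuc pia thz ctppi jcbfe rcx bune
Final line count: 8

Answer: 8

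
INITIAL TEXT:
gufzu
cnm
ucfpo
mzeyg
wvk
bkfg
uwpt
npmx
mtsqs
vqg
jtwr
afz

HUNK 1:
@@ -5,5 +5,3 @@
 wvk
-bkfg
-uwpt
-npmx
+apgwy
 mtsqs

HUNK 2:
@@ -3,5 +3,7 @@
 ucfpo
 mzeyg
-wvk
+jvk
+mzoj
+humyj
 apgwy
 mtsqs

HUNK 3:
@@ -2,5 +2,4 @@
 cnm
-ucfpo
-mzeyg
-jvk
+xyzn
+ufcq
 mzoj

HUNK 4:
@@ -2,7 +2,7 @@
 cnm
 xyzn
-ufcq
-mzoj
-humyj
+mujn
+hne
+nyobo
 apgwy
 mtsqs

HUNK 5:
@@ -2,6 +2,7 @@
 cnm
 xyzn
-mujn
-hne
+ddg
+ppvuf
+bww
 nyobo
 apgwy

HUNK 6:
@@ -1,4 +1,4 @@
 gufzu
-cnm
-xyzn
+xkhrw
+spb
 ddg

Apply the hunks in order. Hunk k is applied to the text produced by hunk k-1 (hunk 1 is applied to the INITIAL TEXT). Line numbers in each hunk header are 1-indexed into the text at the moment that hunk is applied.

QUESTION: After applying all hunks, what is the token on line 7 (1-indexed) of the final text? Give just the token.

Answer: nyobo

Derivation:
Hunk 1: at line 5 remove [bkfg,uwpt,npmx] add [apgwy] -> 10 lines: gufzu cnm ucfpo mzeyg wvk apgwy mtsqs vqg jtwr afz
Hunk 2: at line 3 remove [wvk] add [jvk,mzoj,humyj] -> 12 lines: gufzu cnm ucfpo mzeyg jvk mzoj humyj apgwy mtsqs vqg jtwr afz
Hunk 3: at line 2 remove [ucfpo,mzeyg,jvk] add [xyzn,ufcq] -> 11 lines: gufzu cnm xyzn ufcq mzoj humyj apgwy mtsqs vqg jtwr afz
Hunk 4: at line 2 remove [ufcq,mzoj,humyj] add [mujn,hne,nyobo] -> 11 lines: gufzu cnm xyzn mujn hne nyobo apgwy mtsqs vqg jtwr afz
Hunk 5: at line 2 remove [mujn,hne] add [ddg,ppvuf,bww] -> 12 lines: gufzu cnm xyzn ddg ppvuf bww nyobo apgwy mtsqs vqg jtwr afz
Hunk 6: at line 1 remove [cnm,xyzn] add [xkhrw,spb] -> 12 lines: gufzu xkhrw spb ddg ppvuf bww nyobo apgwy mtsqs vqg jtwr afz
Final line 7: nyobo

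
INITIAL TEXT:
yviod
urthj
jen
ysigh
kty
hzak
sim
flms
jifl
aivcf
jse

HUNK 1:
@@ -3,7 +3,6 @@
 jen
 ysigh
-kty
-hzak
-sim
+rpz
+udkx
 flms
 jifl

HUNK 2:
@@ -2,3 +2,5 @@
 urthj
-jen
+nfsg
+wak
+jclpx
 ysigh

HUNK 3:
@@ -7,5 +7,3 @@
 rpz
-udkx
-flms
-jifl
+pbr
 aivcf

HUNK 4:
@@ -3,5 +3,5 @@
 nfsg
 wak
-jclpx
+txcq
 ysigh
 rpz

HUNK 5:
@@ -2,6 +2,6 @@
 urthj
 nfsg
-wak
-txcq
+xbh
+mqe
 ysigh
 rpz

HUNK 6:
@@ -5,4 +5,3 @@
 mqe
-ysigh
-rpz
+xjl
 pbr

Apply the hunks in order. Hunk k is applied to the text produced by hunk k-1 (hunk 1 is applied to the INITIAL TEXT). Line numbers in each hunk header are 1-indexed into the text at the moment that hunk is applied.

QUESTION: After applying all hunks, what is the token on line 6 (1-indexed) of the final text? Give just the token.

Answer: xjl

Derivation:
Hunk 1: at line 3 remove [kty,hzak,sim] add [rpz,udkx] -> 10 lines: yviod urthj jen ysigh rpz udkx flms jifl aivcf jse
Hunk 2: at line 2 remove [jen] add [nfsg,wak,jclpx] -> 12 lines: yviod urthj nfsg wak jclpx ysigh rpz udkx flms jifl aivcf jse
Hunk 3: at line 7 remove [udkx,flms,jifl] add [pbr] -> 10 lines: yviod urthj nfsg wak jclpx ysigh rpz pbr aivcf jse
Hunk 4: at line 3 remove [jclpx] add [txcq] -> 10 lines: yviod urthj nfsg wak txcq ysigh rpz pbr aivcf jse
Hunk 5: at line 2 remove [wak,txcq] add [xbh,mqe] -> 10 lines: yviod urthj nfsg xbh mqe ysigh rpz pbr aivcf jse
Hunk 6: at line 5 remove [ysigh,rpz] add [xjl] -> 9 lines: yviod urthj nfsg xbh mqe xjl pbr aivcf jse
Final line 6: xjl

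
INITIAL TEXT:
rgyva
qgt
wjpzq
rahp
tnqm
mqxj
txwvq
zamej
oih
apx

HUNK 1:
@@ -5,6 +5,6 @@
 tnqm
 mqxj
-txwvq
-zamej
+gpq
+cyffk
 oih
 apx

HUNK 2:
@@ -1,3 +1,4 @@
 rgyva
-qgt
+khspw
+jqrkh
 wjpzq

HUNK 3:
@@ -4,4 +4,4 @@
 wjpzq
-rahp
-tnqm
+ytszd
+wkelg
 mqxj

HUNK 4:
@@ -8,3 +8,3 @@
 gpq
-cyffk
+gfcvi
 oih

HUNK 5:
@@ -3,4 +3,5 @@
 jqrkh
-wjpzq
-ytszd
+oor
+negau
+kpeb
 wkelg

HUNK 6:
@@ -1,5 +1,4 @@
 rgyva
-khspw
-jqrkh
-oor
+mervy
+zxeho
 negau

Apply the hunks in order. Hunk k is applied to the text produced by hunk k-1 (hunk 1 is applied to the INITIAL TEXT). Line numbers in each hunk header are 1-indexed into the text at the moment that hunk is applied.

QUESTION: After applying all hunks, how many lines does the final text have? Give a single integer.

Answer: 11

Derivation:
Hunk 1: at line 5 remove [txwvq,zamej] add [gpq,cyffk] -> 10 lines: rgyva qgt wjpzq rahp tnqm mqxj gpq cyffk oih apx
Hunk 2: at line 1 remove [qgt] add [khspw,jqrkh] -> 11 lines: rgyva khspw jqrkh wjpzq rahp tnqm mqxj gpq cyffk oih apx
Hunk 3: at line 4 remove [rahp,tnqm] add [ytszd,wkelg] -> 11 lines: rgyva khspw jqrkh wjpzq ytszd wkelg mqxj gpq cyffk oih apx
Hunk 4: at line 8 remove [cyffk] add [gfcvi] -> 11 lines: rgyva khspw jqrkh wjpzq ytszd wkelg mqxj gpq gfcvi oih apx
Hunk 5: at line 3 remove [wjpzq,ytszd] add [oor,negau,kpeb] -> 12 lines: rgyva khspw jqrkh oor negau kpeb wkelg mqxj gpq gfcvi oih apx
Hunk 6: at line 1 remove [khspw,jqrkh,oor] add [mervy,zxeho] -> 11 lines: rgyva mervy zxeho negau kpeb wkelg mqxj gpq gfcvi oih apx
Final line count: 11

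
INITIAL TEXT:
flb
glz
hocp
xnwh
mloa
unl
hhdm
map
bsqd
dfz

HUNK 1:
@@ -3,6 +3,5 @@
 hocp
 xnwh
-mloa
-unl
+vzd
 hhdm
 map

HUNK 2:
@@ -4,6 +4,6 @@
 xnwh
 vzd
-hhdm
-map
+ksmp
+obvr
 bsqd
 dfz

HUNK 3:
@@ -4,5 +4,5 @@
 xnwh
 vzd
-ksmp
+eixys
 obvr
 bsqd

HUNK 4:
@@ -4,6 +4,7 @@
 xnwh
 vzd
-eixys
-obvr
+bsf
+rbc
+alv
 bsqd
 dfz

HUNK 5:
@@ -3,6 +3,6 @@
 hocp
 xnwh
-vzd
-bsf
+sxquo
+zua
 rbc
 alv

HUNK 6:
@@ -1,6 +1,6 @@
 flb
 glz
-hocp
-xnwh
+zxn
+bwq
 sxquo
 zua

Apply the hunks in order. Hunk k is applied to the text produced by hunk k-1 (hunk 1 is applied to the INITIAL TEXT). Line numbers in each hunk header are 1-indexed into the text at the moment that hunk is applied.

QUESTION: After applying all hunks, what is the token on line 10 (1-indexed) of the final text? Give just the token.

Hunk 1: at line 3 remove [mloa,unl] add [vzd] -> 9 lines: flb glz hocp xnwh vzd hhdm map bsqd dfz
Hunk 2: at line 4 remove [hhdm,map] add [ksmp,obvr] -> 9 lines: flb glz hocp xnwh vzd ksmp obvr bsqd dfz
Hunk 3: at line 4 remove [ksmp] add [eixys] -> 9 lines: flb glz hocp xnwh vzd eixys obvr bsqd dfz
Hunk 4: at line 4 remove [eixys,obvr] add [bsf,rbc,alv] -> 10 lines: flb glz hocp xnwh vzd bsf rbc alv bsqd dfz
Hunk 5: at line 3 remove [vzd,bsf] add [sxquo,zua] -> 10 lines: flb glz hocp xnwh sxquo zua rbc alv bsqd dfz
Hunk 6: at line 1 remove [hocp,xnwh] add [zxn,bwq] -> 10 lines: flb glz zxn bwq sxquo zua rbc alv bsqd dfz
Final line 10: dfz

Answer: dfz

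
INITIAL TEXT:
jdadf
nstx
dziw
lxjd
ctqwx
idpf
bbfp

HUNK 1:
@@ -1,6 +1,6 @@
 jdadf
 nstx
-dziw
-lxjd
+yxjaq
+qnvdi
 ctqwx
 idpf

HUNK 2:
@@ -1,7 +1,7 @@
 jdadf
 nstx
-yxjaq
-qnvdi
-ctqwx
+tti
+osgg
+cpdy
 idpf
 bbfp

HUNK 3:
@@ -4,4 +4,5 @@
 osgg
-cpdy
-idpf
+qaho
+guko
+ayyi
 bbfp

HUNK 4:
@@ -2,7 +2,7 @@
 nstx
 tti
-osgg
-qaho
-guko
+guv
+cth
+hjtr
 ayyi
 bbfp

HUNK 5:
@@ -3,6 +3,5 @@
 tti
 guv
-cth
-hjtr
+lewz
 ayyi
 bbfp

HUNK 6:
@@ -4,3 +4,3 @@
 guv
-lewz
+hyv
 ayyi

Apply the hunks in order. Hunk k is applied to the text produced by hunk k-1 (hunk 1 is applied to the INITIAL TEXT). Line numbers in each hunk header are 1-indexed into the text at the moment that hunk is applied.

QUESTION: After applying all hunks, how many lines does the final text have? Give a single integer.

Hunk 1: at line 1 remove [dziw,lxjd] add [yxjaq,qnvdi] -> 7 lines: jdadf nstx yxjaq qnvdi ctqwx idpf bbfp
Hunk 2: at line 1 remove [yxjaq,qnvdi,ctqwx] add [tti,osgg,cpdy] -> 7 lines: jdadf nstx tti osgg cpdy idpf bbfp
Hunk 3: at line 4 remove [cpdy,idpf] add [qaho,guko,ayyi] -> 8 lines: jdadf nstx tti osgg qaho guko ayyi bbfp
Hunk 4: at line 2 remove [osgg,qaho,guko] add [guv,cth,hjtr] -> 8 lines: jdadf nstx tti guv cth hjtr ayyi bbfp
Hunk 5: at line 3 remove [cth,hjtr] add [lewz] -> 7 lines: jdadf nstx tti guv lewz ayyi bbfp
Hunk 6: at line 4 remove [lewz] add [hyv] -> 7 lines: jdadf nstx tti guv hyv ayyi bbfp
Final line count: 7

Answer: 7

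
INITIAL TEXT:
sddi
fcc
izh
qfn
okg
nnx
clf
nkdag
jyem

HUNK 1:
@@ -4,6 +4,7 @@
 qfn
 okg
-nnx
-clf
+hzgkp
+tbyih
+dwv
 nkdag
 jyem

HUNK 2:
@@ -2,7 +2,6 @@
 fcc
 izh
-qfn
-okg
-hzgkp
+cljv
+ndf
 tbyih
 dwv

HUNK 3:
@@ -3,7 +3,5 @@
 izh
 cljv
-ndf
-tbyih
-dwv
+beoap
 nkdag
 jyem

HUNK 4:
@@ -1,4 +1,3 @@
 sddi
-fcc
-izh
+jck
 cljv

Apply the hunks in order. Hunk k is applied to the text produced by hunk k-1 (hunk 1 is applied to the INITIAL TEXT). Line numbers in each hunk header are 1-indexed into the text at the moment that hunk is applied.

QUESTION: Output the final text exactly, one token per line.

Hunk 1: at line 4 remove [nnx,clf] add [hzgkp,tbyih,dwv] -> 10 lines: sddi fcc izh qfn okg hzgkp tbyih dwv nkdag jyem
Hunk 2: at line 2 remove [qfn,okg,hzgkp] add [cljv,ndf] -> 9 lines: sddi fcc izh cljv ndf tbyih dwv nkdag jyem
Hunk 3: at line 3 remove [ndf,tbyih,dwv] add [beoap] -> 7 lines: sddi fcc izh cljv beoap nkdag jyem
Hunk 4: at line 1 remove [fcc,izh] add [jck] -> 6 lines: sddi jck cljv beoap nkdag jyem

Answer: sddi
jck
cljv
beoap
nkdag
jyem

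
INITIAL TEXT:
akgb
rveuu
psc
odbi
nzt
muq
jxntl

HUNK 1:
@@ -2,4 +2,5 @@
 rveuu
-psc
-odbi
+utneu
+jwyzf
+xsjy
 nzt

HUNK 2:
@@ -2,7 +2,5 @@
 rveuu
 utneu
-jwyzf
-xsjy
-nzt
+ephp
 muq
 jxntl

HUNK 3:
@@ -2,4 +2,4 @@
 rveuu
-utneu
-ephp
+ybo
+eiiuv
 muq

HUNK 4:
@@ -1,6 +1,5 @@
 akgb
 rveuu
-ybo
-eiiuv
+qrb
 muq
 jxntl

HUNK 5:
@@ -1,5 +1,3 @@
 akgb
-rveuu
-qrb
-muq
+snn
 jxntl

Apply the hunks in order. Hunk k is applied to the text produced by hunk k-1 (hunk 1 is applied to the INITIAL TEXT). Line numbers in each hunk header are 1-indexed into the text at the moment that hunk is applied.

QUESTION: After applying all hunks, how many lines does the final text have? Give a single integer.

Hunk 1: at line 2 remove [psc,odbi] add [utneu,jwyzf,xsjy] -> 8 lines: akgb rveuu utneu jwyzf xsjy nzt muq jxntl
Hunk 2: at line 2 remove [jwyzf,xsjy,nzt] add [ephp] -> 6 lines: akgb rveuu utneu ephp muq jxntl
Hunk 3: at line 2 remove [utneu,ephp] add [ybo,eiiuv] -> 6 lines: akgb rveuu ybo eiiuv muq jxntl
Hunk 4: at line 1 remove [ybo,eiiuv] add [qrb] -> 5 lines: akgb rveuu qrb muq jxntl
Hunk 5: at line 1 remove [rveuu,qrb,muq] add [snn] -> 3 lines: akgb snn jxntl
Final line count: 3

Answer: 3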